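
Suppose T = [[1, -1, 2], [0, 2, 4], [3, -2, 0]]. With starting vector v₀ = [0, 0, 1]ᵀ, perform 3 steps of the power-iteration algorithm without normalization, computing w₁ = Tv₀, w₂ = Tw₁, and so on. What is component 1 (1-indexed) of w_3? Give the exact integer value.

w1 = Tv₀ = (2, 4, 0)
w2 = Tw1 = (-2, 8, -2)
w3 = Tw2 = (-14, 8, -22)
The requested component of w3 is -14.

-14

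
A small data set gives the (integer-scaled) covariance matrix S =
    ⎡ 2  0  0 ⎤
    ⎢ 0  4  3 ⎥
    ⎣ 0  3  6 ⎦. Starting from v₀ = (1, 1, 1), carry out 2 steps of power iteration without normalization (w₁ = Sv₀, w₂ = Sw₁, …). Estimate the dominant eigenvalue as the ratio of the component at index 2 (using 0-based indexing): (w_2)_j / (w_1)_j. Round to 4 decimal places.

8.3333

w1 = Sv₀ = (2, 7, 9)
w2 = Sw1 = (4, 55, 75)
Ratio at component: 75 / 9 = 8.3333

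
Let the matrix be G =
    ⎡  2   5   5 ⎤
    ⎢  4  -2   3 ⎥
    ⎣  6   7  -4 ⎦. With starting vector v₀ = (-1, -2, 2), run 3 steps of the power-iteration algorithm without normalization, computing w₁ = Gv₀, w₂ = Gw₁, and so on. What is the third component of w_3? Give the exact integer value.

w1 = Gv₀ = (2·(-1) + 5·(-2) + 5·2; 4·(-1) + (-2)·(-2) + 3·2; 6·(-1) + 7·(-2) + (-4)·2) = (-2, 6, -28)
w2 = Gw1 = (2·(-2) + 5·6 + 5·(-28); 4·(-2) + (-2)·6 + 3·(-28); 6·(-2) + 7·6 + (-4)·(-28)) = (-114, -104, 142)
w3 = Gw2 = (-38, 178, -1980)
The requested component of w3 is -1980.

-1980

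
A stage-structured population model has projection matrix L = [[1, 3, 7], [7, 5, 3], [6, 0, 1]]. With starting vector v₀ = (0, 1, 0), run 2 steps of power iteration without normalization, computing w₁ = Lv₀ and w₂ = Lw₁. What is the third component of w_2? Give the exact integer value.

w1 = Lv₀ = (3, 5, 0)
w2 = Lw1 = (18, 46, 18)
The requested component of w2 is 18.

18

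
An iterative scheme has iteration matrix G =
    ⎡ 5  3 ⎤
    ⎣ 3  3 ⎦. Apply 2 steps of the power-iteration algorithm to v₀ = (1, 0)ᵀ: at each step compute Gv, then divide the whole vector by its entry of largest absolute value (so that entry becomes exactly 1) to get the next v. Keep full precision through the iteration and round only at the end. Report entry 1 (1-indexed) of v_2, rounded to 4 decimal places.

Gv0 = (5.00000, 3.00000); divide by 5.00000 → v1 = (1.00000, 0.60000)
Gv1 = (6.80000, 4.80000); divide by 6.80000 → v2 = (1.00000, 0.70588)
Requested entry of v2: 34/34 = 1.0000

1.0000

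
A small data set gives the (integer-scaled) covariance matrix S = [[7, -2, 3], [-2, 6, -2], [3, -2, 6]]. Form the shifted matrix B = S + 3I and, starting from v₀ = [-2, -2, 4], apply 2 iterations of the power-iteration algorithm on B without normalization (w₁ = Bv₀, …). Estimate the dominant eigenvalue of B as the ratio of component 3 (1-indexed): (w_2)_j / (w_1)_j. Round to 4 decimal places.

9.9412

B = S + 3I has rows (10, -2, 3); (-2, 9, -2); (3, -2, 9)
w1 = Bv₀ = (10·(-2) + (-2)·(-2) + 3·4; (-2)·(-2) + 9·(-2) + (-2)·4; 3·(-2) + (-2)·(-2) + 9·4) = (-4, -22, 34)
w2 = Bw1 = (10·(-4) + (-2)·(-22) + 3·34; (-2)·(-4) + 9·(-22) + (-2)·34; 3·(-4) + (-2)·(-22) + 9·34) = (106, -258, 338)
Ratio: 338/34 = 9.9412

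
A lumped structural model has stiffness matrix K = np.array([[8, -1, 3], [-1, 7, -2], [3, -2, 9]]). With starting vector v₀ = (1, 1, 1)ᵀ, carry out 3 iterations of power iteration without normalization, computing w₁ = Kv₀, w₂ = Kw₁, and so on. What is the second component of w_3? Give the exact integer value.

w1 = Kv₀ = (8·1 + (-1)·1 + 3·1; (-1)·1 + 7·1 + (-2)·1; 3·1 + (-2)·1 + 9·1) = (10, 4, 10)
w2 = Kw1 = (8·10 + (-1)·4 + 3·10; (-1)·10 + 7·4 + (-2)·10; 3·10 + (-2)·4 + 9·10) = (106, -2, 112)
w3 = Kw2 = (1186, -344, 1330)
The requested component of w3 is -344.

-344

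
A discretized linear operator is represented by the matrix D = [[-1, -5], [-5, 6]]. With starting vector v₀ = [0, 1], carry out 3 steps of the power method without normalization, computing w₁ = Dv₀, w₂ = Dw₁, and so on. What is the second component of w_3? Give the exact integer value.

w1 = Dv₀ = ((-1)·0 + (-5)·1; (-5)·0 + 6·1) = (-5, 6)
w2 = Dw1 = ((-1)·(-5) + (-5)·6; (-5)·(-5) + 6·6) = (-25, 61)
w3 = Dw2 = (-280, 491)
The requested component of w3 is 491.

491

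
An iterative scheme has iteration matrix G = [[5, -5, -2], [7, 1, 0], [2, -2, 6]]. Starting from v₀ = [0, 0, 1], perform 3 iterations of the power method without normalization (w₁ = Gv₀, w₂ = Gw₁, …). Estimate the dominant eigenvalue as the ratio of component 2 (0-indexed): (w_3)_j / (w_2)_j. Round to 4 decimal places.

5.5000

w1 = Gv₀ = (-2, 0, 6)
w2 = Gw1 = (-22, -14, 32)
w3 = Gw2 = (-104, -168, 176)
Ratio at component: 176 / 32 = 5.5000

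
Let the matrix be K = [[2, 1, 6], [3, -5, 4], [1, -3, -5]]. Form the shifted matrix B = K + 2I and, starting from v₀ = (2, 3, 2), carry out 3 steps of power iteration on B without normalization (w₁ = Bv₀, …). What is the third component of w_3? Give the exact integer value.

-128

B = K + 2I has rows (4, 1, 6); (3, -3, 4); (1, -3, -3)
w1 = Bv₀ = (23, 5, -13)
w2 = Bw1 = (19, 2, 47)
w3 = Bw2 = (360, 239, -128)
Requested component of w3: -128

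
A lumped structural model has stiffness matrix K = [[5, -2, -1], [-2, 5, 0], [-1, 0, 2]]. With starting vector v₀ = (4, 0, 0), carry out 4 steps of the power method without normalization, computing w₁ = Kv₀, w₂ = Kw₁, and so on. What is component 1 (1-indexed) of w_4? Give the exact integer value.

5396

w1 = Kv₀ = (20, -8, -4)
w2 = Kw1 = (120, -80, -28)
w3 = Kw2 = (788, -640, -176)
w4 = Kw3 = (5396, -4776, -1140)
The requested component of w4 is 5396.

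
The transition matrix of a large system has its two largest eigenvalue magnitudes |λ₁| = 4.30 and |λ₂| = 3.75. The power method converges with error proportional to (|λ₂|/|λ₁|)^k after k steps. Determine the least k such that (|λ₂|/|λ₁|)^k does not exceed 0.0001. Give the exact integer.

|λ₂/λ₁| = 3.75/4.30 = 0.87209
Need k ≥ ln(0.0001) / ln(0.87209) = -9.2103 / -0.1369 ≈ 67.298
Smallest integer k satisfying the bound: 68

68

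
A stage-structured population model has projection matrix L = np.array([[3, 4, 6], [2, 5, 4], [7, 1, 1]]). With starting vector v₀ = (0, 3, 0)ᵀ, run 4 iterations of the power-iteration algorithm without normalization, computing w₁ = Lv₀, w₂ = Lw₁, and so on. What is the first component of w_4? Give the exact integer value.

w1 = Lv₀ = (3·0 + 4·3 + 6·0; 2·0 + 5·3 + 4·0; 7·0 + 1·3 + 1·0) = (12, 15, 3)
w2 = Lw1 = (3·12 + 4·15 + 6·3; 2·12 + 5·15 + 4·3; 7·12 + 1·15 + 1·3) = (114, 111, 102)
w3 = Lw2 = (1398, 1191, 1011)
w4 = Lw3 = (15024, 12795, 11988)
The requested component of w4 is 15024.

15024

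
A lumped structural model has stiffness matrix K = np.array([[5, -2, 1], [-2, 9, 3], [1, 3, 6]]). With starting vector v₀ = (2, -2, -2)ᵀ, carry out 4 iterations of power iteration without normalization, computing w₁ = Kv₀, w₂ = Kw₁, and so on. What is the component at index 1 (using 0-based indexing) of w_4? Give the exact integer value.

-40180

w1 = Kv₀ = (5·2 + (-2)·(-2) + 1·(-2); (-2)·2 + 9·(-2) + 3·(-2); 1·2 + 3·(-2) + 6·(-2)) = (12, -28, -16)
w2 = Kw1 = (5·12 + (-2)·(-28) + 1·(-16); (-2)·12 + 9·(-28) + 3·(-16); 1·12 + 3·(-28) + 6·(-16)) = (100, -324, -168)
w3 = Kw2 = (980, -3620, -1880)
w4 = Kw3 = (10260, -40180, -21160)
The requested component of w4 is -40180.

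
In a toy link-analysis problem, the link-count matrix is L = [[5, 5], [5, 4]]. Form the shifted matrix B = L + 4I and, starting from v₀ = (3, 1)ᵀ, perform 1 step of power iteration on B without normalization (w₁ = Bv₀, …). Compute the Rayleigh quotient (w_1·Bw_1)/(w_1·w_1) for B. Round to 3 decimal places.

13.399

B = L + 4I has rows (9, 5); (5, 8)
w1 = Bv₀ = (9·3 + 5·1; 5·3 + 8·1) = (32, 23)
Bw1 = (403, 344)
w1·Bw1 = 20808; w1·w1 = 1553; μ ≈ 20808/1553 = 13.399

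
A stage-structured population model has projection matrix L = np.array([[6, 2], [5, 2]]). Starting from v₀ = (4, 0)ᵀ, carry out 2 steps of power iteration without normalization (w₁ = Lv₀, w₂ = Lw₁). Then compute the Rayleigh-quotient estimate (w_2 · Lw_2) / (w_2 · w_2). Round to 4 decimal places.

w1 = Lv₀ = (6·4 + 2·0; 5·4 + 2·0) = (24, 20)
w2 = Lw1 = (6·24 + 2·20; 5·24 + 2·20) = (184, 160)
Lw2 = (1424, 1240)
w2·Lw2 = 184·1424 + 160·1240 = 460416; w2·w2 = 184·184 + 160·160 = 59456
λ ≈ 460416/59456 = 7.7438

λ ≈ 7.7438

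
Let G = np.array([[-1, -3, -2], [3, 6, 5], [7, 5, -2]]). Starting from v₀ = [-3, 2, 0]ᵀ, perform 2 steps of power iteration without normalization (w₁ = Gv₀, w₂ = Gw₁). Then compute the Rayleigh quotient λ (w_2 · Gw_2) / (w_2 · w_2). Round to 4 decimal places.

2.2253

w1 = Gv₀ = (-3, 3, -11)
w2 = Gw1 = (16, -46, 16)
Gw2 = (90, -148, -150)
w2·Gw2 = 16·90 + (-46)·(-148) + 16·(-150) = 5848; w2·w2 = 16·16 + (-46)·(-46) + 16·16 = 2628
λ ≈ 5848/2628 = 2.2253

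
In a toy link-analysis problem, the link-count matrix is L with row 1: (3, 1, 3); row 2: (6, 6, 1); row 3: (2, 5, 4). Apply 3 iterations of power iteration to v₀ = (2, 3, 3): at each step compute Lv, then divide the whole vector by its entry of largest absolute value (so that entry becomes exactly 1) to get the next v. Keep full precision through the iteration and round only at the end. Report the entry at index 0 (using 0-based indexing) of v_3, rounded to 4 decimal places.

Lv0 = (18.00000, 33.00000, 31.00000); divide by 33.00000 → v1 = (0.54545, 1.00000, 0.93939)
Lv1 = (5.45455, 10.21212, 9.84848); divide by 10.21212 → v2 = (0.53412, 1.00000, 0.96439)
Lv2 = (5.49555, 10.16914, 9.92582); divide by 10.16914 → v3 = (0.54041, 1.00000, 0.97607)
Requested entry of v3: 1852/3427 = 0.5404

0.5404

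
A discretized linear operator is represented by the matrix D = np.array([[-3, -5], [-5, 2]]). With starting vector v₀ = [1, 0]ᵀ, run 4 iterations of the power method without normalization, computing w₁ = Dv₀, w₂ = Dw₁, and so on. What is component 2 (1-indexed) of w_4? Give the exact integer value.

315

w1 = Dv₀ = ((-3)·1 + (-5)·0; (-5)·1 + 2·0) = (-3, -5)
w2 = Dw1 = ((-3)·(-3) + (-5)·(-5); (-5)·(-3) + 2·(-5)) = (34, 5)
w3 = Dw2 = (-127, -160)
w4 = Dw3 = (1181, 315)
The requested component of w4 is 315.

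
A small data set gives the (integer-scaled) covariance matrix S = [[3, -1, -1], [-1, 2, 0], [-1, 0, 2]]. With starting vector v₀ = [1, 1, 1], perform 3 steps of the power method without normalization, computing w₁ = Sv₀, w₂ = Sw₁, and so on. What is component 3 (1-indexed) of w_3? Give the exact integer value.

1

w1 = Sv₀ = (1, 1, 1)
w2 = Sw1 = (1, 1, 1)
w3 = Sw2 = (1, 1, 1)
The requested component of w3 is 1.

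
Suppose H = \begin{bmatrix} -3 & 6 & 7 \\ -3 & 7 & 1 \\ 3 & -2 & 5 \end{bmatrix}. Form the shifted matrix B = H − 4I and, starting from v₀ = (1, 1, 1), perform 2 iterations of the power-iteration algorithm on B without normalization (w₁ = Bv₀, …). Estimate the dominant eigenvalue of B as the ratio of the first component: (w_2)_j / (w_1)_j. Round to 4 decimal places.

B = H − 4I has rows (-7, 6, 7); (-3, 3, 1); (3, -2, 1)
w1 = Bv₀ = (6, 1, 2)
w2 = Bw1 = (-22, -13, 18)
Ratio: -22/6 = -3.6667

-3.6667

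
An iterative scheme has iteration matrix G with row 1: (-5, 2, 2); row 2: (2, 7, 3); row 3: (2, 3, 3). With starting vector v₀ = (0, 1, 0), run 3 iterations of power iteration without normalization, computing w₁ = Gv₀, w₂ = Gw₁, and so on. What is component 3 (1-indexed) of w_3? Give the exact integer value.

308

w1 = Gv₀ = ((-5)·0 + 2·1 + 2·0; 2·0 + 7·1 + 3·0; 2·0 + 3·1 + 3·0) = (2, 7, 3)
w2 = Gw1 = ((-5)·2 + 2·7 + 2·3; 2·2 + 7·7 + 3·3; 2·2 + 3·7 + 3·3) = (10, 62, 34)
w3 = Gw2 = (142, 556, 308)
The requested component of w3 is 308.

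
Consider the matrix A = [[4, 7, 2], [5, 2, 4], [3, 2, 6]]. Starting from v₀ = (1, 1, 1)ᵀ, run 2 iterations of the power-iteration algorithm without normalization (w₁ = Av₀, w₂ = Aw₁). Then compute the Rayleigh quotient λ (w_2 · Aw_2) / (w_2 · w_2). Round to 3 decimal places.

λ ≈ 11.684

w1 = Av₀ = (13, 11, 11)
w2 = Aw1 = (151, 131, 127)
Aw2 = (1775, 1525, 1477)
w2·Aw2 = 151·1775 + 131·1525 + 127·1477 = 655379; w2·w2 = 151·151 + 131·131 + 127·127 = 56091
λ ≈ 655379/56091 = 11.684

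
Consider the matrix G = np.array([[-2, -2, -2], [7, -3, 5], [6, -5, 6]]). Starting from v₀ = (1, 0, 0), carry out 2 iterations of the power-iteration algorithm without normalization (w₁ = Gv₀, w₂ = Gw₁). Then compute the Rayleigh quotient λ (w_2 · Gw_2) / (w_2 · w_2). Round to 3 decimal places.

1.906

w1 = Gv₀ = ((-2)·1 + (-2)·0 + (-2)·0; 7·1 + (-3)·0 + 5·0; 6·1 + (-5)·0 + 6·0) = (-2, 7, 6)
w2 = Gw1 = ((-2)·(-2) + (-2)·7 + (-2)·6; 7·(-2) + (-3)·7 + 5·6; 6·(-2) + (-5)·7 + 6·6) = (-22, -5, -11)
Gw2 = (76, -194, -173)
w2·Gw2 = (-22)·76 + (-5)·(-194) + (-11)·(-173) = 1201; w2·w2 = (-22)·(-22) + (-5)·(-5) + (-11)·(-11) = 630
λ ≈ 1201/630 = 1.906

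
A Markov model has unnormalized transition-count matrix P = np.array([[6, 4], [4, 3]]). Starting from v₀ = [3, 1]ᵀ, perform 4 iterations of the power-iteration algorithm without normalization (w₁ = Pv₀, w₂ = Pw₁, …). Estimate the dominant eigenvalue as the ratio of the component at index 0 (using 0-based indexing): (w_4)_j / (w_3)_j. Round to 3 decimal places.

8.772

w1 = Pv₀ = (22, 15)
w2 = Pw1 = (192, 133)
w3 = Pw2 = (1684, 1167)
w4 = Pw3 = (14772, 10237)
Ratio at component: 14772 / 1684 = 8.772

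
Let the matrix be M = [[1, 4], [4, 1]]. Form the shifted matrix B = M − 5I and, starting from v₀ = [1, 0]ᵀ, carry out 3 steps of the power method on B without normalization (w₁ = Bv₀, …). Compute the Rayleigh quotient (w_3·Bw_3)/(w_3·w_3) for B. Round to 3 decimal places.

B = M − 5I has rows (-4, 4); (4, -4)
w1 = Bv₀ = ((-4)·1 + 4·0; 4·1 + (-4)·0) = (-4, 4)
w2 = Bw1 = ((-4)·(-4) + 4·4; 4·(-4) + (-4)·4) = (32, -32)
w3 = Bw2 = (-256, 256)
Bw3 = (2048, -2048)
w3·Bw3 = -1048576; w3·w3 = 131072; μ ≈ -1048576/131072 = -8.000

μ ≈ -8.000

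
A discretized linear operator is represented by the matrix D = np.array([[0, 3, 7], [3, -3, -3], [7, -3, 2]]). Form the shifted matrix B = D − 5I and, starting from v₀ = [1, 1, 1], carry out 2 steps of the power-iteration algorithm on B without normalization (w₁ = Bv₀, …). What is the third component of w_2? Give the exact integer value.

56

B = D − 5I has rows (-5, 3, 7); (3, -8, -3); (7, -3, -3)
w1 = Bv₀ = ((-5)·1 + 3·1 + 7·1; 3·1 + (-8)·1 + (-3)·1; 7·1 + (-3)·1 + (-3)·1) = (5, -8, 1)
w2 = Bw1 = ((-5)·5 + 3·(-8) + 7·1; 3·5 + (-8)·(-8) + (-3)·1; 7·5 + (-3)·(-8) + (-3)·1) = (-42, 76, 56)
Requested component of w2: 56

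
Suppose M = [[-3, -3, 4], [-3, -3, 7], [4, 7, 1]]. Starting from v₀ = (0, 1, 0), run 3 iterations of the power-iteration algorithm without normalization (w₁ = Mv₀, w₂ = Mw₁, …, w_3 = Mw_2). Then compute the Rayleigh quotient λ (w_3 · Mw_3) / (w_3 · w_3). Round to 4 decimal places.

-10.6761

w1 = Mv₀ = ((-3)·0 + (-3)·1 + 4·0; (-3)·0 + (-3)·1 + 7·0; 4·0 + 7·1 + 1·0) = (-3, -3, 7)
w2 = Mw1 = ((-3)·(-3) + (-3)·(-3) + 4·7; (-3)·(-3) + (-3)·(-3) + 7·7; 4·(-3) + 7·(-3) + 1·7) = (46, 67, -26)
w3 = Mw2 = (-443, -521, 627)
Mw3 = (5400, 7281, -4792)
w3·Mw3 = (-443)·5400 + (-521)·7281 + 627·(-4792) = -9190185; w3·w3 = (-443)·(-443) + (-521)·(-521) + 627·627 = 860819
λ ≈ -9190185/860819 = -10.6761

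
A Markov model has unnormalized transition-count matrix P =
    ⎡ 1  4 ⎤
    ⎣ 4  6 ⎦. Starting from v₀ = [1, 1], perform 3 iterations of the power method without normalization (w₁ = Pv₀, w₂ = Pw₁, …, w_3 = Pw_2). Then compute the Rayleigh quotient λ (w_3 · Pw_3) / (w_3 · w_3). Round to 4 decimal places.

w1 = Pv₀ = (1·1 + 4·1; 4·1 + 6·1) = (5, 10)
w2 = Pw1 = (1·5 + 4·10; 4·5 + 6·10) = (45, 80)
w3 = Pw2 = (365, 660)
Pw3 = (3005, 5420)
w3·Pw3 = 365·3005 + 660·5420 = 4674025; w3·w3 = 365·365 + 660·660 = 568825
λ ≈ 4674025/568825 = 8.2170

8.2170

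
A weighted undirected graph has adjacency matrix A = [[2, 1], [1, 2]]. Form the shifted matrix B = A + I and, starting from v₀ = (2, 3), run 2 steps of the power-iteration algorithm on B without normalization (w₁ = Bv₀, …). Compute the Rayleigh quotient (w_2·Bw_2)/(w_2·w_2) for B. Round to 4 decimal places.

3.9950

B = A + I has rows (3, 1); (1, 3)
w1 = Bv₀ = (9, 11)
w2 = Bw1 = (38, 42)
Bw2 = (156, 164)
w2·Bw2 = 12816; w2·w2 = 3208; μ ≈ 12816/3208 = 3.9950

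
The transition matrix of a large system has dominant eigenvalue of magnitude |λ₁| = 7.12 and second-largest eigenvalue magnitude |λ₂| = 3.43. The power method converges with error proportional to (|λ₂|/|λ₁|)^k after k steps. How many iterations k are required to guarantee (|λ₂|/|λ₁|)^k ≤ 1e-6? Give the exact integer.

19

|λ₂/λ₁| = 3.43/7.12 = 0.48174
Need k ≥ ln(1e-6) / ln(0.48174) = -13.8155 / -0.7303 ≈ 18.916
Smallest integer k satisfying the bound: 19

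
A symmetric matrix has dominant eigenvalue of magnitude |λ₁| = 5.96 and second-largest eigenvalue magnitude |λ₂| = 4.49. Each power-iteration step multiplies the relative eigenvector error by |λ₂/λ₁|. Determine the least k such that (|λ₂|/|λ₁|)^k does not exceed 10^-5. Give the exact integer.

41

|λ₂/λ₁| = 4.49/5.96 = 0.75336
Need k ≥ ln(10^-5) / ln(0.75336) = -11.5129 / -0.2832 ≈ 40.650
Smallest integer k satisfying the bound: 41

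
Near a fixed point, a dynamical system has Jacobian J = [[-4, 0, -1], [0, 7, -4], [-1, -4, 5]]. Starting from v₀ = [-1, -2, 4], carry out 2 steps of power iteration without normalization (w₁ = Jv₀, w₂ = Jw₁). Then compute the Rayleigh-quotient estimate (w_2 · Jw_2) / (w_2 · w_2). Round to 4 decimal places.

10.1396

w1 = Jv₀ = ((-4)·(-1) + 0·(-2) + (-1)·4; 0·(-1) + 7·(-2) + (-4)·4; (-1)·(-1) + (-4)·(-2) + 5·4) = (0, -30, 29)
w2 = Jw1 = ((-4)·0 + 0·(-30) + (-1)·29; 0·0 + 7·(-30) + (-4)·29; (-1)·0 + (-4)·(-30) + 5·29) = (-29, -326, 265)
Jw2 = (-149, -3342, 2658)
w2·Jw2 = (-29)·(-149) + (-326)·(-3342) + 265·2658 = 1798183; w2·w2 = (-29)·(-29) + (-326)·(-326) + 265·265 = 177342
λ ≈ 1798183/177342 = 10.1396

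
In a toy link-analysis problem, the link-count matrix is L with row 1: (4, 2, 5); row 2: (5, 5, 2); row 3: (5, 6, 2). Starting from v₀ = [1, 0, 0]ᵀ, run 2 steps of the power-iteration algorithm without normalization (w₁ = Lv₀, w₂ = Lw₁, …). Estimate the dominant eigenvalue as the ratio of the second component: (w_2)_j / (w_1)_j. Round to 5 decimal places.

w1 = Lv₀ = (4, 5, 5)
w2 = Lw1 = (51, 55, 60)
Ratio at component: 55 / 5 = 11.00000

λ ≈ 11.00000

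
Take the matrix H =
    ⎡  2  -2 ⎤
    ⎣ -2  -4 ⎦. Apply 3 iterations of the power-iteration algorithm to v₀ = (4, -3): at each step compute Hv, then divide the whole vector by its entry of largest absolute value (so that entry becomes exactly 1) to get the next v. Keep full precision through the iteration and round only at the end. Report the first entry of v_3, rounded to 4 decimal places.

Hv0 = (14.00000, 4.00000); divide by 14.00000 → v1 = (1.00000, 0.28571)
Hv1 = (1.42857, -3.14286); divide by -3.14286 → v2 = (-0.45455, 1.00000)
Hv2 = (-2.90909, -3.09091); divide by -3.09091 → v3 = (0.94118, 1.00000)
Requested entry of v3: 128/136 = 0.9412

0.9412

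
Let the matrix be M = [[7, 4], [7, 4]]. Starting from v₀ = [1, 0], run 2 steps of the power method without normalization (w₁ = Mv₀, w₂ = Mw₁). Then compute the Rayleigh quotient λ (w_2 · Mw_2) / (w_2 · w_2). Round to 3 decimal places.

11.000

w1 = Mv₀ = (7·1 + 4·0; 7·1 + 4·0) = (7, 7)
w2 = Mw1 = (7·7 + 4·7; 7·7 + 4·7) = (77, 77)
Mw2 = (847, 847)
w2·Mw2 = 77·847 + 77·847 = 130438; w2·w2 = 77·77 + 77·77 = 11858
λ ≈ 130438/11858 = 11.000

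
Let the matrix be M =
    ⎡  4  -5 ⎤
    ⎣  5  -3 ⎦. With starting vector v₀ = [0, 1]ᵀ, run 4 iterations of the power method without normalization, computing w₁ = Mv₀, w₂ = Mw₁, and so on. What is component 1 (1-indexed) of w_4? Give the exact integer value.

125

w1 = Mv₀ = (-5, -3)
w2 = Mw1 = (-5, -16)
w3 = Mw2 = (60, 23)
w4 = Mw3 = (125, 231)
The requested component of w4 is 125.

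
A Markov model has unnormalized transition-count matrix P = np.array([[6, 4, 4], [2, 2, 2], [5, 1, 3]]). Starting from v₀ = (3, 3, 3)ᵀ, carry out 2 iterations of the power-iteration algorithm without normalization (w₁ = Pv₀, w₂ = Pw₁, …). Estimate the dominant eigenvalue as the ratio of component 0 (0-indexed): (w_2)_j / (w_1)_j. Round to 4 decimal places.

w1 = Pv₀ = (42, 18, 27)
w2 = Pw1 = (432, 174, 309)
Ratio at component: 432 / 42 = 10.2857

λ ≈ 10.2857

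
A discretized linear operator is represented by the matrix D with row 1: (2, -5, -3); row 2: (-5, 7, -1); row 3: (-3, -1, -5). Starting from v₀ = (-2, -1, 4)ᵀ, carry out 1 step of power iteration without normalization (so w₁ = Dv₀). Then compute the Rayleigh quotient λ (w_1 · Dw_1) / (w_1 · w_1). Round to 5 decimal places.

λ ≈ -5.46392

w1 = Dv₀ = (2·(-2) + (-5)·(-1) + (-3)·4; (-5)·(-2) + 7·(-1) + (-1)·4; (-3)·(-2) + (-1)·(-1) + (-5)·4) = (-11, -1, -13)
Dw1 = (22, 61, 99)
w1·Dw1 = (-11)·22 + (-1)·61 + (-13)·99 = -1590; w1·w1 = (-11)·(-11) + (-1)·(-1) + (-13)·(-13) = 291
λ ≈ -1590/291 = -5.46392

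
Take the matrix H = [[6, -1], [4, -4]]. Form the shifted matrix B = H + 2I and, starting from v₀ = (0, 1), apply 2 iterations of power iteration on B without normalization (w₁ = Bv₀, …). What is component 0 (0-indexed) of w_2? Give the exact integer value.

-6

B = H + 2I has rows (8, -1); (4, -2)
w1 = Bv₀ = (-1, -2)
w2 = Bw1 = (-6, 0)
Requested component of w2: -6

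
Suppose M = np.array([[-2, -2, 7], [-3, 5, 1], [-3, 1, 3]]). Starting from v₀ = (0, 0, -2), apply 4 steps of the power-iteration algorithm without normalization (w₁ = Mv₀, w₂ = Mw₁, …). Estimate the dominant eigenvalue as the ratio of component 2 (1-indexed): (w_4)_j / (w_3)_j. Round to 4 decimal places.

3.6593

w1 = Mv₀ = (-14, -2, -6)
w2 = Mw1 = (-10, 26, 22)
w3 = Mw2 = (122, 182, 122)
w4 = Mw3 = (246, 666, 182)
Ratio at component: 666 / 182 = 3.6593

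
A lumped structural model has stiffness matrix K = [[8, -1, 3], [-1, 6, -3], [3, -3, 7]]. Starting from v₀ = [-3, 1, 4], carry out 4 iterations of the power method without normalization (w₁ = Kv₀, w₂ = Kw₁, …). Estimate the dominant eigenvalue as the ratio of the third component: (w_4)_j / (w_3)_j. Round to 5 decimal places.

w1 = Kv₀ = (8·(-3) + (-1)·1 + 3·4; (-1)·(-3) + 6·1 + (-3)·4; 3·(-3) + (-3)·1 + 7·4) = (-13, -3, 16)
w2 = Kw1 = (8·(-13) + (-1)·(-3) + 3·16; (-1)·(-13) + 6·(-3) + (-3)·16; 3·(-13) + (-3)·(-3) + 7·16) = (-53, -53, 82)
w3 = Kw2 = (-125, -511, 574)
w4 = Kw3 = (1233, -4663, 5176)
Ratio at component: 5176 / 574 = 9.01742

λ ≈ 9.01742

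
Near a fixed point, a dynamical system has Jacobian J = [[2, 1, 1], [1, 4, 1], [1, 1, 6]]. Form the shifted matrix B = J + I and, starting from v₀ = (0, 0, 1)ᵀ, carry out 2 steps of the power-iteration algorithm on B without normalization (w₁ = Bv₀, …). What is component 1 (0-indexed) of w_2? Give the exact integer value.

B = J + I has rows (3, 1, 1); (1, 5, 1); (1, 1, 7)
w1 = Bv₀ = (3·0 + 1·0 + 1·1; 1·0 + 5·0 + 1·1; 1·0 + 1·0 + 7·1) = (1, 1, 7)
w2 = Bw1 = (3·1 + 1·1 + 1·7; 1·1 + 5·1 + 1·7; 1·1 + 1·1 + 7·7) = (11, 13, 51)
Requested component of w2: 13

13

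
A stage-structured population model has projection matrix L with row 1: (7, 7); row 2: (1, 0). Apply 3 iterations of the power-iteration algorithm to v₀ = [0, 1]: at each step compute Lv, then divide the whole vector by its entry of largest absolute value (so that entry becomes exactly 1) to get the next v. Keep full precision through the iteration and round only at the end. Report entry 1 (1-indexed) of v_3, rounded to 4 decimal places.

1.0000

Lv0 = (7.00000, 0.00000); divide by 7.00000 → v1 = (1.00000, 0.00000)
Lv1 = (7.00000, 1.00000); divide by 7.00000 → v2 = (1.00000, 0.14286)
Lv2 = (8.00000, 1.00000); divide by 8.00000 → v3 = (1.00000, 0.12500)
Requested entry of v3: 392/392 = 1.0000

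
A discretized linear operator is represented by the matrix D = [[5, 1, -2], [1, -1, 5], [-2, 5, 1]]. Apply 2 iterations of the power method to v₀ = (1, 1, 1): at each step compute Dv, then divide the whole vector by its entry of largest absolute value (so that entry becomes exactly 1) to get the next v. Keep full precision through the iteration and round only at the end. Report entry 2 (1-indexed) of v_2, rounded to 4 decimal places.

Dv0 = (4.00000, 5.00000, 4.00000); divide by 5.00000 → v1 = (0.80000, 1.00000, 0.80000)
Dv1 = (3.40000, 3.80000, 4.20000); divide by 4.20000 → v2 = (0.80952, 0.90476, 1.00000)
Requested entry of v2: 19/21 = 0.9048

0.9048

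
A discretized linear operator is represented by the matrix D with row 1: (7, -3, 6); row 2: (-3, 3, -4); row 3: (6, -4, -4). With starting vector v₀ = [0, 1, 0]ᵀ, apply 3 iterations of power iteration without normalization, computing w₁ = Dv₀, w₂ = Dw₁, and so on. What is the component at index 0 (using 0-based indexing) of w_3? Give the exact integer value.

-564

w1 = Dv₀ = (-3, 3, -4)
w2 = Dw1 = (-54, 34, -14)
w3 = Dw2 = (-564, 320, -404)
The requested component of w3 is -564.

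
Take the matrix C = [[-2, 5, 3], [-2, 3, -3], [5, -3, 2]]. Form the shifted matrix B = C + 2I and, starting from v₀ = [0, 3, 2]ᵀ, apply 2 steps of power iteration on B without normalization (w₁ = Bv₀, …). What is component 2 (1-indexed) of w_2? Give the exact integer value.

6

B = C + 2I has rows (0, 5, 3); (-2, 5, -3); (5, -3, 4)
w1 = Bv₀ = (0·0 + 5·3 + 3·2; (-2)·0 + 5·3 + (-3)·2; 5·0 + (-3)·3 + 4·2) = (21, 9, -1)
w2 = Bw1 = (0·21 + 5·9 + 3·(-1); (-2)·21 + 5·9 + (-3)·(-1); 5·21 + (-3)·9 + 4·(-1)) = (42, 6, 74)
Requested component of w2: 6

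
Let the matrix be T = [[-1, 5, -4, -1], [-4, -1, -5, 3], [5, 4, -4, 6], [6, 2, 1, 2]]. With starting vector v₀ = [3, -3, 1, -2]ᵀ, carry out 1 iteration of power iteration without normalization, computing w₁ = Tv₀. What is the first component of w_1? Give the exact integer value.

-20

w1 = Tv₀ = ((-1)·3 + 5·(-3) + (-4)·1 + (-1)·(-2); (-4)·3 + (-1)·(-3) + (-5)·1 + 3·(-2); 5·3 + 4·(-3) + (-4)·1 + 6·(-2); 6·3 + 2·(-3) + 1·1 + 2·(-2)) = (-20, -20, -13, 9)
The requested component of w1 is -20.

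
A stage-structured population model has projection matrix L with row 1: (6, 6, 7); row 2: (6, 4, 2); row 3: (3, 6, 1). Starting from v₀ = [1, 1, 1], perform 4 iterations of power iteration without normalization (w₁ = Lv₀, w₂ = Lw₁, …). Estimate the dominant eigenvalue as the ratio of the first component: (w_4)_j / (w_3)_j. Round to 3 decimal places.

w1 = Lv₀ = (6·1 + 6·1 + 7·1; 6·1 + 4·1 + 2·1; 3·1 + 6·1 + 1·1) = (19, 12, 10)
w2 = Lw1 = (6·19 + 6·12 + 7·10; 6·19 + 4·12 + 2·10; 3·19 + 6·12 + 1·10) = (256, 182, 139)
w3 = Lw2 = (3601, 2542, 1999)
w4 = Lw3 = (50851, 35772, 28054)
Ratio at component: 50851 / 3601 = 14.121

14.121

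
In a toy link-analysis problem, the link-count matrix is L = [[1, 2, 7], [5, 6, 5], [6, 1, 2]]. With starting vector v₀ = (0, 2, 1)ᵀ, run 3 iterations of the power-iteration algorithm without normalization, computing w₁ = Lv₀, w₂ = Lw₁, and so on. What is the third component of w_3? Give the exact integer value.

797

w1 = Lv₀ = (1·0 + 2·2 + 7·1; 5·0 + 6·2 + 5·1; 6·0 + 1·2 + 2·1) = (11, 17, 4)
w2 = Lw1 = (1·11 + 2·17 + 7·4; 5·11 + 6·17 + 5·4; 6·11 + 1·17 + 2·4) = (73, 177, 91)
w3 = Lw2 = (1064, 1882, 797)
The requested component of w3 is 797.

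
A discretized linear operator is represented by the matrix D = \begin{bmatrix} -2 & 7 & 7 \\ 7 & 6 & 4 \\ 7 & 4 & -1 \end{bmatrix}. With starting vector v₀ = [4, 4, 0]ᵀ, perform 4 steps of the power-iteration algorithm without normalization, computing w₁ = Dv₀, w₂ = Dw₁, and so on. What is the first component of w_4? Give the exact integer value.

101760

w1 = Dv₀ = ((-2)·4 + 7·4 + 7·0; 7·4 + 6·4 + 4·0; 7·4 + 4·4 + (-1)·0) = (20, 52, 44)
w2 = Dw1 = ((-2)·20 + 7·52 + 7·44; 7·20 + 6·52 + 4·44; 7·20 + 4·52 + (-1)·44) = (632, 628, 304)
w3 = Dw2 = (5260, 9408, 6632)
w4 = Dw3 = (101760, 119796, 67820)
The requested component of w4 is 101760.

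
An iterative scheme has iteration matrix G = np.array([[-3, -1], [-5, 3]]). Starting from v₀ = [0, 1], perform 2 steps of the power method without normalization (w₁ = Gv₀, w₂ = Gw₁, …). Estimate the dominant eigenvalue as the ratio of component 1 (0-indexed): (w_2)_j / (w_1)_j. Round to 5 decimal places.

4.66667

w1 = Gv₀ = ((-3)·0 + (-1)·1; (-5)·0 + 3·1) = (-1, 3)
w2 = Gw1 = ((-3)·(-1) + (-1)·3; (-5)·(-1) + 3·3) = (0, 14)
Ratio at component: 14 / 3 = 4.66667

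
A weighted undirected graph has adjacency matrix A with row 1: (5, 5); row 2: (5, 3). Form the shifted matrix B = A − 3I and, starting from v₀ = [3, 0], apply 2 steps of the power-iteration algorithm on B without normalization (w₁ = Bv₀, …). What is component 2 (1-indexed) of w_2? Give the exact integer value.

B = A − 3I has rows (2, 5); (5, 0)
w1 = Bv₀ = (2·3 + 5·0; 5·3 + 0·0) = (6, 15)
w2 = Bw1 = (2·6 + 5·15; 5·6 + 0·15) = (87, 30)
Requested component of w2: 30

30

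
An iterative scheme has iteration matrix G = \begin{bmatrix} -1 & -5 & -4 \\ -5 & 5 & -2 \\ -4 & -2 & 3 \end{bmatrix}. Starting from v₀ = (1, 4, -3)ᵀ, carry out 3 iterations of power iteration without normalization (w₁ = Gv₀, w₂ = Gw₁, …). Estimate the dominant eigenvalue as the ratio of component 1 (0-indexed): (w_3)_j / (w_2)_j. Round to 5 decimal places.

w1 = Gv₀ = ((-1)·1 + (-5)·4 + (-4)·(-3); (-5)·1 + 5·4 + (-2)·(-3); (-4)·1 + (-2)·4 + 3·(-3)) = (-9, 21, -21)
w2 = Gw1 = ((-1)·(-9) + (-5)·21 + (-4)·(-21); (-5)·(-9) + 5·21 + (-2)·(-21); (-4)·(-9) + (-2)·21 + 3·(-21)) = (-12, 192, -69)
w3 = Gw2 = (-672, 1158, -543)
Ratio at component: 1158 / 192 = 6.03125

λ ≈ 6.03125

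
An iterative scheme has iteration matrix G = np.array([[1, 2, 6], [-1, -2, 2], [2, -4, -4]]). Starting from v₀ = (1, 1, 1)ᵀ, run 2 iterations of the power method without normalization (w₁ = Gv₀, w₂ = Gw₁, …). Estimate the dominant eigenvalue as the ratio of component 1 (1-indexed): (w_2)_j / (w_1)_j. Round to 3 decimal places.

-3.222

w1 = Gv₀ = (1·1 + 2·1 + 6·1; (-1)·1 + (-2)·1 + 2·1; 2·1 + (-4)·1 + (-4)·1) = (9, -1, -6)
w2 = Gw1 = (1·9 + 2·(-1) + 6·(-6); (-1)·9 + (-2)·(-1) + 2·(-6); 2·9 + (-4)·(-1) + (-4)·(-6)) = (-29, -19, 46)
Ratio at component: -29 / 9 = -3.222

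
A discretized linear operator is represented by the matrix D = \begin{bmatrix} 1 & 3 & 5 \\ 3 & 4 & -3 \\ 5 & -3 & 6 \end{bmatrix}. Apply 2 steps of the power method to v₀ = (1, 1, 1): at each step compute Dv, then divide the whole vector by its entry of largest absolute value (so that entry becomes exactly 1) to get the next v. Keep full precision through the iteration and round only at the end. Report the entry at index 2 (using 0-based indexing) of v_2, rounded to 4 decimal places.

1.0000

Dv0 = (9.00000, 4.00000, 8.00000); divide by 9.00000 → v1 = (1.00000, 0.44444, 0.88889)
Dv1 = (6.77778, 2.11111, 9.00000); divide by 9.00000 → v2 = (0.75309, 0.23457, 1.00000)
Requested entry of v2: 81/81 = 1.0000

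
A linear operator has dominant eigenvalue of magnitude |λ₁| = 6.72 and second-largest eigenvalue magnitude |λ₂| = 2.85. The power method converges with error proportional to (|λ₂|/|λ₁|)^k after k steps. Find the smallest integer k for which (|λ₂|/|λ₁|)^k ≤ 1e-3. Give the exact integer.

|λ₂/λ₁| = 2.85/6.72 = 0.42411
Need k ≥ ln(1e-3) / ln(0.42411) = -6.9078 / -0.8578 ≈ 8.053
Smallest integer k satisfying the bound: 9

9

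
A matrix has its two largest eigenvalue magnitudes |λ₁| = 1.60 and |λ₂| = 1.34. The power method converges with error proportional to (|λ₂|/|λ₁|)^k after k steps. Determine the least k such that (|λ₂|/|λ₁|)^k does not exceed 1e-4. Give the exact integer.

52

|λ₂/λ₁| = 1.34/1.60 = 0.83750
Need k ≥ ln(1e-4) / ln(0.83750) = -9.2103 / -0.1773 ≈ 51.938
Smallest integer k satisfying the bound: 52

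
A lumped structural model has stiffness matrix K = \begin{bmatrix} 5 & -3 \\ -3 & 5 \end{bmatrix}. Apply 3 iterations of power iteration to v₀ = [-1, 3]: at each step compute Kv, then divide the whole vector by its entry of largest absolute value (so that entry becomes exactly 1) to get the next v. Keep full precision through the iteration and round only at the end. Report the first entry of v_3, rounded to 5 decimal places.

-0.98450

Kv0 = (-14.000000, 18.000000); divide by 18.000000 → v1 = (-0.777778, 1.000000)
Kv1 = (-6.888889, 7.333333); divide by 7.333333 → v2 = (-0.939394, 1.000000)
Kv2 = (-7.696970, 7.818182); divide by 7.818182 → v3 = (-0.984496, 1.000000)
Requested entry of v3: -1016/1032 = -0.98450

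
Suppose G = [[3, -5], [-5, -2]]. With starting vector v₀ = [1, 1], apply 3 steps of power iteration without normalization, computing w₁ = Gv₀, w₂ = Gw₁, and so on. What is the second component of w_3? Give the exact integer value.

-193

w1 = Gv₀ = (3·1 + (-5)·1; (-5)·1 + (-2)·1) = (-2, -7)
w2 = Gw1 = (3·(-2) + (-5)·(-7); (-5)·(-2) + (-2)·(-7)) = (29, 24)
w3 = Gw2 = (-33, -193)
The requested component of w3 is -193.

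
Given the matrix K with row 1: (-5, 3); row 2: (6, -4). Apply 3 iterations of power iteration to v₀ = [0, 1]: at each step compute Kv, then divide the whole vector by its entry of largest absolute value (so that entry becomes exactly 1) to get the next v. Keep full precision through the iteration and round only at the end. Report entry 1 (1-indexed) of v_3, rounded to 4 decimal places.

Kv0 = (3.00000, -4.00000); divide by -4.00000 → v1 = (-0.75000, 1.00000)
Kv1 = (6.75000, -8.50000); divide by -8.50000 → v2 = (-0.79412, 1.00000)
Kv2 = (6.97059, -8.76471); divide by -8.76471 → v3 = (-0.79530, 1.00000)
Requested entry of v3: 237/-298 = -0.7953

-0.7953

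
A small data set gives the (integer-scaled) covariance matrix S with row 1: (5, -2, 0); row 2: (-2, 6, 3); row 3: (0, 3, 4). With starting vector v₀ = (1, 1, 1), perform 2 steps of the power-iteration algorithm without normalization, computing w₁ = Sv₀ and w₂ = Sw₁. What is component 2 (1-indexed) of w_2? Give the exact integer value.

w1 = Sv₀ = (5·1 + (-2)·1 + 0·1; (-2)·1 + 6·1 + 3·1; 0·1 + 3·1 + 4·1) = (3, 7, 7)
w2 = Sw1 = (5·3 + (-2)·7 + 0·7; (-2)·3 + 6·7 + 3·7; 0·3 + 3·7 + 4·7) = (1, 57, 49)
The requested component of w2 is 57.

57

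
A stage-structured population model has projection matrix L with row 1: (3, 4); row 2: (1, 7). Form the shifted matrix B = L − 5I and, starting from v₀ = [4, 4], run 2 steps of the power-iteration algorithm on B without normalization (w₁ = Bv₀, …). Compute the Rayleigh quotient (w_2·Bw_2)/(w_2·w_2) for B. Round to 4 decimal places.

B = L − 5I has rows (-2, 4); (1, 2)
w1 = Bv₀ = ((-2)·4 + 4·4; 1·4 + 2·4) = (8, 12)
w2 = Bw1 = ((-2)·8 + 4·12; 1·8 + 2·12) = (32, 32)
Bw2 = (64, 96)
w2·Bw2 = 5120; w2·w2 = 2048; μ ≈ 5120/2048 = 2.5000

2.5000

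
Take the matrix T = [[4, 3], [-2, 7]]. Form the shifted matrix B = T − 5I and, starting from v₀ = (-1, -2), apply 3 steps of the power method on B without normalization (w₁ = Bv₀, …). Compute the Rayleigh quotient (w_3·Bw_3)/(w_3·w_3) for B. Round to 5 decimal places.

μ ≈ 0.53321

B = T − 5I has rows (-1, 3); (-2, 2)
w1 = Bv₀ = (-5, -2)
w2 = Bw1 = (-1, 6)
w3 = Bw2 = (19, 14)
Bw3 = (23, -10)
w3·Bw3 = 297; w3·w3 = 557; μ ≈ 297/557 = 0.53321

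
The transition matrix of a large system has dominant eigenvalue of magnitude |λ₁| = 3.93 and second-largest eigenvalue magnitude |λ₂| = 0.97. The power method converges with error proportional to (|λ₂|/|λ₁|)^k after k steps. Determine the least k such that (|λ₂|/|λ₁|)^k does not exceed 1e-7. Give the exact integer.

12

|λ₂/λ₁| = 0.97/3.93 = 0.24682
Need k ≥ ln(1e-7) / ln(0.24682) = -16.1181 / -1.3991 ≈ 11.520
Smallest integer k satisfying the bound: 12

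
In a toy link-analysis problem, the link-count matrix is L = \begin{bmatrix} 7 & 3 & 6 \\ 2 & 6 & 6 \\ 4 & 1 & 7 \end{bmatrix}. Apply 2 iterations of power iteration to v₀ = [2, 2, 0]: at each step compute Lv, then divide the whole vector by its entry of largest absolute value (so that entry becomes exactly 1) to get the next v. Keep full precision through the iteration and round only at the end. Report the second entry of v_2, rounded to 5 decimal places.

Lv0 = (20.000000, 16.000000, 10.000000); divide by 20.000000 → v1 = (1.000000, 0.800000, 0.500000)
Lv1 = (12.400000, 9.800000, 8.300000); divide by 12.400000 → v2 = (1.000000, 0.790323, 0.669355)
Requested entry of v2: 196/248 = 0.79032

0.79032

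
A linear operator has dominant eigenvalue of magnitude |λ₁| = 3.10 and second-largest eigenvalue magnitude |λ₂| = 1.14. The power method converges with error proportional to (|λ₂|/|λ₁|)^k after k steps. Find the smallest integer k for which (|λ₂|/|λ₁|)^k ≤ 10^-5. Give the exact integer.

12

|λ₂/λ₁| = 1.14/3.10 = 0.36774
Need k ≥ ln(10^-5) / ln(0.36774) = -11.5129 / -1.0004 ≈ 11.509
Smallest integer k satisfying the bound: 12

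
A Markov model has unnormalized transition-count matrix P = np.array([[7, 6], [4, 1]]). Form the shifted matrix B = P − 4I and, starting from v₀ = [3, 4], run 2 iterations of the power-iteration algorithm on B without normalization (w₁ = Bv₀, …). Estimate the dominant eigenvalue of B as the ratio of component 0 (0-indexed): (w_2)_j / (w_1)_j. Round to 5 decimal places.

B = P − 4I has rows (3, 6); (4, -3)
w1 = Bv₀ = (33, 0)
w2 = Bw1 = (99, 132)
Ratio: 99/33 = 3.00000

3.00000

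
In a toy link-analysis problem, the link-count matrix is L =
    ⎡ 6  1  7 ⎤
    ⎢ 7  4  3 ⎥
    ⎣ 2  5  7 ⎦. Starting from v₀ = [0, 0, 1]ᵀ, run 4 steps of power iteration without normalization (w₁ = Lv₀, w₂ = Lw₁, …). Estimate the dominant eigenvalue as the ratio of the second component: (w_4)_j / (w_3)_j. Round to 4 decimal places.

λ ≈ 13.6525

w1 = Lv₀ = (7, 3, 7)
w2 = Lw1 = (94, 82, 78)
w3 = Lw2 = (1192, 1220, 1144)
w4 = Lw3 = (16380, 16656, 16492)
Ratio at component: 16656 / 1220 = 13.6525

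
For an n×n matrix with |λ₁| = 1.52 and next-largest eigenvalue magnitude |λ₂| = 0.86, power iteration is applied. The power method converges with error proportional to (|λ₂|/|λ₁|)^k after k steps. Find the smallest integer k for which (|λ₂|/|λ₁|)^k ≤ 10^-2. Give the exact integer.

9

|λ₂/λ₁| = 0.86/1.52 = 0.56579
Need k ≥ ln(10^-2) / ln(0.56579) = -4.6052 / -0.5695 ≈ 8.086
Smallest integer k satisfying the bound: 9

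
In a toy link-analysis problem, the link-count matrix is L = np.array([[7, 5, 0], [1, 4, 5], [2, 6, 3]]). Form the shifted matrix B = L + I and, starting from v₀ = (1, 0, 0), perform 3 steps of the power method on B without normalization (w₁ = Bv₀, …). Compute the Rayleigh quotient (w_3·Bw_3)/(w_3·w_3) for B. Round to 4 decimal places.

B = L + I has rows (8, 5, 0); (1, 5, 5); (2, 6, 4)
w1 = Bv₀ = (8·1 + 5·0 + 0·0; 1·1 + 5·0 + 5·0; 2·1 + 6·0 + 4·0) = (8, 1, 2)
w2 = Bw1 = (8·8 + 5·1 + 0·2; 1·8 + 5·1 + 5·2; 2·8 + 6·1 + 4·2) = (69, 23, 30)
w3 = Bw2 = (667, 334, 396)
Bw3 = (7006, 4317, 4922)
w3·Bw3 = 8063992; w3·w3 = 713261; μ ≈ 8063992/713261 = 11.3058

11.3058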